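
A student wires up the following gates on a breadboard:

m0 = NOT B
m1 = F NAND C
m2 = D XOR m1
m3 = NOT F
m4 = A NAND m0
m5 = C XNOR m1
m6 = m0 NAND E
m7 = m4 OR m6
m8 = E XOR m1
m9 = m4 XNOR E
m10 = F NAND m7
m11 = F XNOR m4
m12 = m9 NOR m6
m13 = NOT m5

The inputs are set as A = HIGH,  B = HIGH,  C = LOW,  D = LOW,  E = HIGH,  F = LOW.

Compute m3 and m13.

m3 = HIGH  m13 = HIGH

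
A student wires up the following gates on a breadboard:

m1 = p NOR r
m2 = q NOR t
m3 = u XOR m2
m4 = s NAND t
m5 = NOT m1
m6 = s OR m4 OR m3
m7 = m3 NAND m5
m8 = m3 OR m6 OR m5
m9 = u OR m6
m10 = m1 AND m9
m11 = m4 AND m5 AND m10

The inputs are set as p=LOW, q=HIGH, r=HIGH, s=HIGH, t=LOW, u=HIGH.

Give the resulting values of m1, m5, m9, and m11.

m1 = p NOR r = LOW NOR HIGH = LOW
m2 = q NOR t = HIGH NOR LOW = LOW
m3 = u XOR m2 = HIGH XOR LOW = HIGH
m4 = s NAND t = HIGH NAND LOW = HIGH
m5 = NOT m1 = NOT LOW = HIGH
m6 = s OR m4 OR m3 = HIGH OR HIGH OR HIGH = HIGH
m9 = u OR m6 = HIGH OR HIGH = HIGH
m10 = m1 AND m9 = LOW AND HIGH = LOW
m11 = m4 AND m5 AND m10 = HIGH AND HIGH AND LOW = LOW

m1 = LOW; m5 = HIGH; m9 = HIGH; m11 = LOW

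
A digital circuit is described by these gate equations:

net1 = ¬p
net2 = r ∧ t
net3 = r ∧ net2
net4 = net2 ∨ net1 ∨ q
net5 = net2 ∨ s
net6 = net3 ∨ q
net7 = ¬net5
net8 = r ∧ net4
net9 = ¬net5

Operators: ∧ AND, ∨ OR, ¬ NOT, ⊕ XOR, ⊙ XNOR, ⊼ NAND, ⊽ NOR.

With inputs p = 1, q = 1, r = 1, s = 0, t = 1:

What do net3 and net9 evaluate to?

net2 = r AND t = 1 AND 1 = 1
net3 = r AND net2 = 1 AND 1 = 1
net5 = net2 OR s = 1 OR 0 = 1
net9 = NOT net5 = NOT 1 = 0

net3 = 1  net9 = 0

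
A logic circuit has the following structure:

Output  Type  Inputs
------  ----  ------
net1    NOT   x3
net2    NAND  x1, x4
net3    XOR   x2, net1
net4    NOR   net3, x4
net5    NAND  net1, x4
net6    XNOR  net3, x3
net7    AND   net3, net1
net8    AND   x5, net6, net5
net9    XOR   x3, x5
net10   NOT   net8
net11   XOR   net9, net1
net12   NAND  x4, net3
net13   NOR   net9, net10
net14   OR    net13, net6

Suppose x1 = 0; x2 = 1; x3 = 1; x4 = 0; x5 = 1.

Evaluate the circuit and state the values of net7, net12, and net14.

net7 = 0, net12 = 1, net14 = 1

net1 = NOT x3 = NOT 1 = 0
net3 = x2 XOR net1 = 1 XOR 0 = 1
net5 = net1 NAND x4 = 0 NAND 0 = 1
net6 = net3 XNOR x3 = 1 XNOR 1 = 1
net7 = net3 AND net1 = 1 AND 0 = 0
net8 = x5 AND net6 AND net5 = 1 AND 1 AND 1 = 1
net9 = x3 XOR x5 = 1 XOR 1 = 0
net10 = NOT net8 = NOT 1 = 0
net12 = x4 NAND net3 = 0 NAND 1 = 1
net13 = net9 NOR net10 = 0 NOR 0 = 1
net14 = net13 OR net6 = 1 OR 1 = 1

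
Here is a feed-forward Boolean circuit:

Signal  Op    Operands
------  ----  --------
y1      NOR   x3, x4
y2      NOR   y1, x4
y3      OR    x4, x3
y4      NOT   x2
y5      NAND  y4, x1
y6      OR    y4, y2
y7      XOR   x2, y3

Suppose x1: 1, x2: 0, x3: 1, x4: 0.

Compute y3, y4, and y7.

y3 = x4 OR x3 = 0 OR 1 = 1
y4 = NOT x2 = NOT 0 = 1
y7 = x2 XOR y3 = 0 XOR 1 = 1

y3 = 1, y4 = 1, y7 = 1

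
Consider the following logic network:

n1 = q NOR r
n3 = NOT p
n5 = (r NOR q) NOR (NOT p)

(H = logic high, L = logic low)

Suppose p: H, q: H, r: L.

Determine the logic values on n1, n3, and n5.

n1 = L, n3 = L, n5 = H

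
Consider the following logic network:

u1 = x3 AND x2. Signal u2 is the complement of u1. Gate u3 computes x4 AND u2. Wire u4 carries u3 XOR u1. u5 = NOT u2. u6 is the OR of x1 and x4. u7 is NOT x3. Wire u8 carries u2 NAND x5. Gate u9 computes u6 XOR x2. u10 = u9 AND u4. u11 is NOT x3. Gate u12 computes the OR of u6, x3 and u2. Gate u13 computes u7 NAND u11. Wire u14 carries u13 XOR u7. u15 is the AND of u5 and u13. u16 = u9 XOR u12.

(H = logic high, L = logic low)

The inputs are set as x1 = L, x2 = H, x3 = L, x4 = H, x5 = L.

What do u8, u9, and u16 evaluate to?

u1 = x3 AND x2 = L AND H = L
u2 = NOT u1 = NOT L = H
u6 = x1 OR x4 = L OR H = H
u8 = u2 NAND x5 = H NAND L = H
u9 = u6 XOR x2 = H XOR H = L
u12 = u6 OR x3 OR u2 = H OR L OR H = H
u16 = u9 XOR u12 = L XOR H = H

u8 = H; u9 = L; u16 = H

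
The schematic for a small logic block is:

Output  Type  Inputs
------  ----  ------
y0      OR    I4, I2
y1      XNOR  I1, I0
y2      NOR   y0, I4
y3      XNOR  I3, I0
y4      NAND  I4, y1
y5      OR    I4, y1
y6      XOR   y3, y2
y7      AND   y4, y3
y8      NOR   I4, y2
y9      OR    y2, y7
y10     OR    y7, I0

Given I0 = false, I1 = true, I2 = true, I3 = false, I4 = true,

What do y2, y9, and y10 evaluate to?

y0 = I4 OR I2 = true OR true = true
y1 = I1 XNOR I0 = true XNOR false = false
y2 = y0 NOR I4 = true NOR true = false
y3 = I3 XNOR I0 = false XNOR false = true
y4 = I4 NAND y1 = true NAND false = true
y7 = y4 AND y3 = true AND true = true
y9 = y2 OR y7 = false OR true = true
y10 = y7 OR I0 = true OR false = true

y2 = false, y9 = true, y10 = true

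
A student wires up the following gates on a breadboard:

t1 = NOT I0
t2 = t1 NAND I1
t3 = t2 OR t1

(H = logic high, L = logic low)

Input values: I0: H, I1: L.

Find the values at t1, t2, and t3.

t1 = L, t2 = H, t3 = H

t1 = NOT I0 = NOT H = L
t2 = t1 NAND I1 = L NAND L = H
t3 = t2 OR t1 = H OR L = H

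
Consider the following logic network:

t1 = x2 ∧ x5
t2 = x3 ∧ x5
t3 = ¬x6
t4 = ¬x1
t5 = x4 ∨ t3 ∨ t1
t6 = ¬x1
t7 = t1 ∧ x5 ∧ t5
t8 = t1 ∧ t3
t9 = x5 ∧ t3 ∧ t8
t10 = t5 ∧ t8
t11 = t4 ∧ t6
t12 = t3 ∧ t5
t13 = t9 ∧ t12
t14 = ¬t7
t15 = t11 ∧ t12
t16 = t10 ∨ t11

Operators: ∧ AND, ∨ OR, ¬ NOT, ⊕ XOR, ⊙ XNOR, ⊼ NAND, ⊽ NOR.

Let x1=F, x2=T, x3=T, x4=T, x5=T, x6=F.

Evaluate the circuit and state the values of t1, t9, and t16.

t1 = T, t9 = T, t16 = T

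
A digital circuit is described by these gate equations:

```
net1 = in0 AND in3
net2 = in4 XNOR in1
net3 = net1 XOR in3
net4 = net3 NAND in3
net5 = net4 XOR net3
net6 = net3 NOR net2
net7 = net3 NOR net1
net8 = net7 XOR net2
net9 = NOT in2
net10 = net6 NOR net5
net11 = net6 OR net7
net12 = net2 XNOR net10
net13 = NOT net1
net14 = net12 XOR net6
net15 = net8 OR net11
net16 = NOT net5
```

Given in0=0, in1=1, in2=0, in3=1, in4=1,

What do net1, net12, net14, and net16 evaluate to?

net1 = 0  net12 = 0  net14 = 0  net16 = 0

net1 = in0 AND in3 = 0 AND 1 = 0
net2 = in4 XNOR in1 = 1 XNOR 1 = 1
net3 = net1 XOR in3 = 0 XOR 1 = 1
net4 = net3 NAND in3 = 1 NAND 1 = 0
net5 = net4 XOR net3 = 0 XOR 1 = 1
net6 = net3 NOR net2 = 1 NOR 1 = 0
net10 = net6 NOR net5 = 0 NOR 1 = 0
net12 = net2 XNOR net10 = 1 XNOR 0 = 0
net14 = net12 XOR net6 = 0 XOR 0 = 0
net16 = NOT net5 = NOT 1 = 0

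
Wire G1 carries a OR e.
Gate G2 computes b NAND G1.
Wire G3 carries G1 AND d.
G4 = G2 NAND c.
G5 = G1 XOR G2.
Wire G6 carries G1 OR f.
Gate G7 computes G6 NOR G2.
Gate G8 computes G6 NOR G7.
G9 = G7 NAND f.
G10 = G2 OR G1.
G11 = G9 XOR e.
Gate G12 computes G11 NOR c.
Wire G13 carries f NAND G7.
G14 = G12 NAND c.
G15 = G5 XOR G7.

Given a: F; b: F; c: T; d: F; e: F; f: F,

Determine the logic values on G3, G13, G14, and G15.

G1 = a OR e = F OR F = F
G2 = b NAND G1 = F NAND F = T
G3 = G1 AND d = F AND F = F
G5 = G1 XOR G2 = F XOR T = T
G6 = G1 OR f = F OR F = F
G7 = G6 NOR G2 = F NOR T = F
G9 = G7 NAND f = F NAND F = T
G11 = G9 XOR e = T XOR F = T
G12 = G11 NOR c = T NOR T = F
G13 = f NAND G7 = F NAND F = T
G14 = G12 NAND c = F NAND T = T
G15 = G5 XOR G7 = T XOR F = T

G3 = F, G13 = T, G14 = T, G15 = T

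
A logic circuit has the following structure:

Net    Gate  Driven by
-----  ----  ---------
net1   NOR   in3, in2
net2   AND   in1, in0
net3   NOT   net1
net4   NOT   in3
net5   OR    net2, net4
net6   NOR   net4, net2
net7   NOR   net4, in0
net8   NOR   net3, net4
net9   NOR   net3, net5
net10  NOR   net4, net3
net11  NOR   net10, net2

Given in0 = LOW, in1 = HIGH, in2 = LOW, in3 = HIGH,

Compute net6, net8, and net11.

net6 = HIGH, net8 = LOW, net11 = HIGH

net1 = in3 NOR in2 = HIGH NOR LOW = LOW
net2 = in1 AND in0 = HIGH AND LOW = LOW
net3 = NOT net1 = NOT LOW = HIGH
net4 = NOT in3 = NOT HIGH = LOW
net6 = net4 NOR net2 = LOW NOR LOW = HIGH
net8 = net3 NOR net4 = HIGH NOR LOW = LOW
net10 = net4 NOR net3 = LOW NOR HIGH = LOW
net11 = net10 NOR net2 = LOW NOR LOW = HIGH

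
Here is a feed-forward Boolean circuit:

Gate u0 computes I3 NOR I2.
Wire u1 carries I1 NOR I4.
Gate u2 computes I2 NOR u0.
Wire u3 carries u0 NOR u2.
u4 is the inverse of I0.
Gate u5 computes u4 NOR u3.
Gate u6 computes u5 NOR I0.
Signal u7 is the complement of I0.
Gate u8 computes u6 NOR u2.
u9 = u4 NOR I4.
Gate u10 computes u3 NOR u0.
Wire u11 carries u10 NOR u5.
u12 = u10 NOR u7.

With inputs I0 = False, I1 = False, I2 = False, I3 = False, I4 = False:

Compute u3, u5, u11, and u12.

u0 = I3 NOR I2 = False NOR False = True
u2 = I2 NOR u0 = False NOR True = False
u3 = u0 NOR u2 = True NOR False = False
u4 = NOT I0 = NOT False = True
u5 = u4 NOR u3 = True NOR False = False
u7 = NOT I0 = NOT False = True
u10 = u3 NOR u0 = False NOR True = False
u11 = u10 NOR u5 = False NOR False = True
u12 = u10 NOR u7 = False NOR True = False

u3 = False  u5 = False  u11 = True  u12 = False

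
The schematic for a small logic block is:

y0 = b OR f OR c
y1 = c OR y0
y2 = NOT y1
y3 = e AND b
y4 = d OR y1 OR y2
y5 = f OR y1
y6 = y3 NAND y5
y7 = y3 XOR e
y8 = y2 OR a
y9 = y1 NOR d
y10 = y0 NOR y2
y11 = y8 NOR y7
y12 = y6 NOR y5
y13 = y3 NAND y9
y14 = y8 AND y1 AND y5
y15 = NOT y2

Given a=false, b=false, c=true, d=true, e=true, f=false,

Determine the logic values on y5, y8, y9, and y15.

y5 = true  y8 = false  y9 = false  y15 = true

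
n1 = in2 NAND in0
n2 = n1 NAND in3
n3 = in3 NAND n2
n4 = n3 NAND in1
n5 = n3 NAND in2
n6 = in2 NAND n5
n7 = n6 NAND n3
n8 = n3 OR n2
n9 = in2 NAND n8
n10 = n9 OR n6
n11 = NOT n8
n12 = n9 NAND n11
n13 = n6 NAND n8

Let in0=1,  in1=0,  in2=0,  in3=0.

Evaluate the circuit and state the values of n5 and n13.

n1 = in2 NAND in0 = 0 NAND 1 = 1
n2 = n1 NAND in3 = 1 NAND 0 = 1
n3 = in3 NAND n2 = 0 NAND 1 = 1
n5 = n3 NAND in2 = 1 NAND 0 = 1
n6 = in2 NAND n5 = 0 NAND 1 = 1
n8 = n3 OR n2 = 1 OR 1 = 1
n13 = n6 NAND n8 = 1 NAND 1 = 0

n5 = 1, n13 = 0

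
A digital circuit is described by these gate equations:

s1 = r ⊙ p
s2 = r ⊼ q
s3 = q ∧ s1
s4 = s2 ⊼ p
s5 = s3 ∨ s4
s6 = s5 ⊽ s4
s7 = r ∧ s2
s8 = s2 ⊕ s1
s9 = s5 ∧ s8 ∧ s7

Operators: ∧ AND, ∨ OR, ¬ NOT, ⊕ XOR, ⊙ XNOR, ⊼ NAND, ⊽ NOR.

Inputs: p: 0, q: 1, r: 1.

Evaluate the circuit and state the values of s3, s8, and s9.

s3 = 0, s8 = 0, s9 = 0

s1 = r XNOR p = 1 XNOR 0 = 0
s2 = r NAND q = 1 NAND 1 = 0
s3 = q AND s1 = 1 AND 0 = 0
s4 = s2 NAND p = 0 NAND 0 = 1
s5 = s3 OR s4 = 0 OR 1 = 1
s7 = r AND s2 = 1 AND 0 = 0
s8 = s2 XOR s1 = 0 XOR 0 = 0
s9 = s5 AND s8 AND s7 = 1 AND 0 AND 0 = 0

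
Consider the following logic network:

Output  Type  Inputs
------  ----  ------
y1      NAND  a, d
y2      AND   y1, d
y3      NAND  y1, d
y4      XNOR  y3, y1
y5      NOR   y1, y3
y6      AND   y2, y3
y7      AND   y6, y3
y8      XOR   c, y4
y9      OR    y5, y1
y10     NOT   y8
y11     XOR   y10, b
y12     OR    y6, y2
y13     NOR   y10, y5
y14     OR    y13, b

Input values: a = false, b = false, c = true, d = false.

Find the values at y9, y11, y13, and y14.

y9 = true, y11 = true, y13 = false, y14 = false

y1 = a NAND d = false NAND false = true
y3 = y1 NAND d = true NAND false = true
y4 = y3 XNOR y1 = true XNOR true = true
y5 = y1 NOR y3 = true NOR true = false
y8 = c XOR y4 = true XOR true = false
y9 = y5 OR y1 = false OR true = true
y10 = NOT y8 = NOT false = true
y11 = y10 XOR b = true XOR false = true
y13 = y10 NOR y5 = true NOR false = false
y14 = y13 OR b = false OR false = false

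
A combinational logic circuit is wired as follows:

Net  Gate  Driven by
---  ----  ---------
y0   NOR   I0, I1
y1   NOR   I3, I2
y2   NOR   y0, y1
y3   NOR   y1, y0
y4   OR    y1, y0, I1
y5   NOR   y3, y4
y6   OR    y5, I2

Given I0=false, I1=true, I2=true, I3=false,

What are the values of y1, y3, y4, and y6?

y0 = I0 NOR I1 = false NOR true = false
y1 = I3 NOR I2 = false NOR true = false
y3 = y1 NOR y0 = false NOR false = true
y4 = y1 OR y0 OR I1 = false OR false OR true = true
y5 = y3 NOR y4 = true NOR true = false
y6 = y5 OR I2 = false OR true = true

y1 = false, y3 = true, y4 = true, y6 = true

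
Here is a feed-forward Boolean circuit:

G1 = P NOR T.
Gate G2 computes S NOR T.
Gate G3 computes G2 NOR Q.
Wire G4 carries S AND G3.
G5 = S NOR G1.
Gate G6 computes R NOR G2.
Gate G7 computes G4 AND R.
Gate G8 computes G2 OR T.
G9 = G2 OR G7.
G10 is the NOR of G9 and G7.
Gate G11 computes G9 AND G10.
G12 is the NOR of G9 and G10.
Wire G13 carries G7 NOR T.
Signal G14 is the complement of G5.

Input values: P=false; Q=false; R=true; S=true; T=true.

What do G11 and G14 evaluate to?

G11 = false, G14 = true

G1 = P NOR T = false NOR true = false
G2 = S NOR T = true NOR true = false
G3 = G2 NOR Q = false NOR false = true
G4 = S AND G3 = true AND true = true
G5 = S NOR G1 = true NOR false = false
G7 = G4 AND R = true AND true = true
G9 = G2 OR G7 = false OR true = true
G10 = G9 NOR G7 = true NOR true = false
G11 = G9 AND G10 = true AND false = false
G14 = NOT G5 = NOT false = true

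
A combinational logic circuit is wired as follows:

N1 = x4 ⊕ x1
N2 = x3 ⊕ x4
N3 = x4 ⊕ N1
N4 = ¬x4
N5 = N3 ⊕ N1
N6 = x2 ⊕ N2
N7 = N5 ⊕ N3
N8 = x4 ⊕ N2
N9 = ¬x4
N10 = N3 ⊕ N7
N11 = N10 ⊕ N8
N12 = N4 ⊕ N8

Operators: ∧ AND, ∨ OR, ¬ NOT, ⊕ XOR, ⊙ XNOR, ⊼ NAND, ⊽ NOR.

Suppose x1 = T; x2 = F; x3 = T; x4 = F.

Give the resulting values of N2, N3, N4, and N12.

N1 = x4 XOR x1 = F XOR T = T
N2 = x3 XOR x4 = T XOR F = T
N3 = x4 XOR N1 = F XOR T = T
N4 = NOT x4 = NOT F = T
N8 = x4 XOR N2 = F XOR T = T
N12 = N4 XOR N8 = T XOR T = F

N2 = T, N3 = T, N4 = T, N12 = F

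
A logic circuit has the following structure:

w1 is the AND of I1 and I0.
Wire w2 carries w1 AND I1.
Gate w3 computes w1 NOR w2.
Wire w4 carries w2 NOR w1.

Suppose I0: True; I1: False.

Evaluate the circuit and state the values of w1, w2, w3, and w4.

w1 = I1 AND I0 = False AND True = False
w2 = w1 AND I1 = False AND False = False
w3 = w1 NOR w2 = False NOR False = True
w4 = w2 NOR w1 = False NOR False = True

w1 = False; w2 = False; w3 = True; w4 = True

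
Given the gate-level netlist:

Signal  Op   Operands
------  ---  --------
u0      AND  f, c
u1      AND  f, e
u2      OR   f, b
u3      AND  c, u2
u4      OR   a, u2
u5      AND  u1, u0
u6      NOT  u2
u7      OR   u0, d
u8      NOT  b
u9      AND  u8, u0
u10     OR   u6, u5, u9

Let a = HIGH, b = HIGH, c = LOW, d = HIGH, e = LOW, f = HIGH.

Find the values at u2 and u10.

u2 = HIGH  u10 = LOW

u0 = f AND c = HIGH AND LOW = LOW
u1 = f AND e = HIGH AND LOW = LOW
u2 = f OR b = HIGH OR HIGH = HIGH
u5 = u1 AND u0 = LOW AND LOW = LOW
u6 = NOT u2 = NOT HIGH = LOW
u8 = NOT b = NOT HIGH = LOW
u9 = u8 AND u0 = LOW AND LOW = LOW
u10 = u6 OR u5 OR u9 = LOW OR LOW OR LOW = LOW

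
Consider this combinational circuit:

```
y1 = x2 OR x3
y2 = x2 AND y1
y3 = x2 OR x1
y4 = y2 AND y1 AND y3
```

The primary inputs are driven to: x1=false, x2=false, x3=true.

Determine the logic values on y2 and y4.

y2 = false, y4 = false

y1 = x2 OR x3 = false OR true = true
y2 = x2 AND y1 = false AND true = false
y3 = x2 OR x1 = false OR false = false
y4 = y2 AND y1 AND y3 = false AND true AND false = false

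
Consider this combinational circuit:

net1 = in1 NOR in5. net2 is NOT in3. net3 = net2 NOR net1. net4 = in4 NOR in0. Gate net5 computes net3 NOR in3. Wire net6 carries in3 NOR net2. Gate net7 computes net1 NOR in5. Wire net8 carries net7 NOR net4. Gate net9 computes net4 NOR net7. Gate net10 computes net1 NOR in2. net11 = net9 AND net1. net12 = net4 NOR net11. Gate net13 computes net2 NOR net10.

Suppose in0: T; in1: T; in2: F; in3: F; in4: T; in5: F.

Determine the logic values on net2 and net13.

net2 = T  net13 = F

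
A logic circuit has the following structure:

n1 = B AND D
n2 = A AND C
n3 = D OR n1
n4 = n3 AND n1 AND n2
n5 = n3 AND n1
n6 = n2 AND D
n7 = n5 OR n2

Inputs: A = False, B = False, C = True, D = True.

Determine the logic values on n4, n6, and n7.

n1 = B AND D = False AND True = False
n2 = A AND C = False AND True = False
n3 = D OR n1 = True OR False = True
n4 = n3 AND n1 AND n2 = True AND False AND False = False
n5 = n3 AND n1 = True AND False = False
n6 = n2 AND D = False AND True = False
n7 = n5 OR n2 = False OR False = False

n4 = False; n6 = False; n7 = False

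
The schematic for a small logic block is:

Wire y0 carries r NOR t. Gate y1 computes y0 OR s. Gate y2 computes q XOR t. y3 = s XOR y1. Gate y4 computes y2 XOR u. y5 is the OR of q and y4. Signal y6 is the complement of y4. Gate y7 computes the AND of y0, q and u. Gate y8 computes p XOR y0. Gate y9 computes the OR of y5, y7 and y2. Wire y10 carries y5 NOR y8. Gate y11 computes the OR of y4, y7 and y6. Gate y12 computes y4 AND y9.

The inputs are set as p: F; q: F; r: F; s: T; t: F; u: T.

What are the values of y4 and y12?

y0 = r NOR t = F NOR F = T
y2 = q XOR t = F XOR F = F
y4 = y2 XOR u = F XOR T = T
y5 = q OR y4 = F OR T = T
y7 = y0 AND q AND u = T AND F AND T = F
y9 = y5 OR y7 OR y2 = T OR F OR F = T
y12 = y4 AND y9 = T AND T = T

y4 = T, y12 = T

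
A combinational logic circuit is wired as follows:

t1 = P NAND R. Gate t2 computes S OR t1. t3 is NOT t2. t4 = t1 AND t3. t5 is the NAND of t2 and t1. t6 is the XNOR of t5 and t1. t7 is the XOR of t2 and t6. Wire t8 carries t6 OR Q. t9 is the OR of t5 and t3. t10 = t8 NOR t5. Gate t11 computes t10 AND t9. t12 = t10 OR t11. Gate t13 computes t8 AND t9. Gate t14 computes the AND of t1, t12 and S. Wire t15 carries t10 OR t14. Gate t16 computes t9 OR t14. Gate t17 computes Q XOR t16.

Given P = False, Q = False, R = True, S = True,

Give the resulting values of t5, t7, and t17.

t1 = P NAND R = False NAND True = True
t2 = S OR t1 = True OR True = True
t3 = NOT t2 = NOT True = False
t5 = t2 NAND t1 = True NAND True = False
t6 = t5 XNOR t1 = False XNOR True = False
t7 = t2 XOR t6 = True XOR False = True
t8 = t6 OR Q = False OR False = False
t9 = t5 OR t3 = False OR False = False
t10 = t8 NOR t5 = False NOR False = True
t11 = t10 AND t9 = True AND False = False
t12 = t10 OR t11 = True OR False = True
t14 = t1 AND t12 AND S = True AND True AND True = True
t16 = t9 OR t14 = False OR True = True
t17 = Q XOR t16 = False XOR True = True

t5 = False, t7 = True, t17 = True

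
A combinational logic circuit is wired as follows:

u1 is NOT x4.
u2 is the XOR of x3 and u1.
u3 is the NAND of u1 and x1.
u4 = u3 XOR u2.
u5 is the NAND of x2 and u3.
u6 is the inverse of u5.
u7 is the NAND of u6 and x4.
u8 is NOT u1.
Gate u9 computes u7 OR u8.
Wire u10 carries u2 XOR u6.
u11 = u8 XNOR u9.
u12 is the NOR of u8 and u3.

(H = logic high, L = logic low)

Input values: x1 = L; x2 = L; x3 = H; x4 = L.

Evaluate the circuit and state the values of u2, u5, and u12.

u1 = NOT x4 = NOT L = H
u2 = x3 XOR u1 = H XOR H = L
u3 = u1 NAND x1 = H NAND L = H
u5 = x2 NAND u3 = L NAND H = H
u8 = NOT u1 = NOT H = L
u12 = u8 NOR u3 = L NOR H = L

u2 = L  u5 = H  u12 = L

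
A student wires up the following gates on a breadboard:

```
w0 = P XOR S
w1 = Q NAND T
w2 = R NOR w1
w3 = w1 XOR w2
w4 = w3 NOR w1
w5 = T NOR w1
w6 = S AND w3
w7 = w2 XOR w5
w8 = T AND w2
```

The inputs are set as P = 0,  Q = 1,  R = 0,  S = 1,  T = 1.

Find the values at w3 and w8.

w3 = 1  w8 = 1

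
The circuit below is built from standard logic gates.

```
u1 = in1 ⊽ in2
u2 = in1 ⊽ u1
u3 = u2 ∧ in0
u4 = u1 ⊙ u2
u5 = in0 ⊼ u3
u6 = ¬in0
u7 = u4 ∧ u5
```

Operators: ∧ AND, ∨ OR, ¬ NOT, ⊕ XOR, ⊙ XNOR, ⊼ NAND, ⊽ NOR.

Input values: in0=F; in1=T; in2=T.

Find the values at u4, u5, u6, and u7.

u1 = in1 NOR in2 = T NOR T = F
u2 = in1 NOR u1 = T NOR F = F
u3 = u2 AND in0 = F AND F = F
u4 = u1 XNOR u2 = F XNOR F = T
u5 = in0 NAND u3 = F NAND F = T
u6 = NOT in0 = NOT F = T
u7 = u4 AND u5 = T AND T = T

u4 = T  u5 = T  u6 = T  u7 = T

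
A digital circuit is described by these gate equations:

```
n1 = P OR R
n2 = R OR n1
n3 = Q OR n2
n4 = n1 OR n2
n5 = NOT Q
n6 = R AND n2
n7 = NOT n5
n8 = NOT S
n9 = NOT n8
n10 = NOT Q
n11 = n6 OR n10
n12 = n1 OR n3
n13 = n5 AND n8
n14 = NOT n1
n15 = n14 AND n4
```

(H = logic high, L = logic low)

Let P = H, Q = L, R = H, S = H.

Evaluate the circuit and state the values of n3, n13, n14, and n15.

n3 = H, n13 = L, n14 = L, n15 = L

n1 = P OR R = H OR H = H
n2 = R OR n1 = H OR H = H
n3 = Q OR n2 = L OR H = H
n4 = n1 OR n2 = H OR H = H
n5 = NOT Q = NOT L = H
n8 = NOT S = NOT H = L
n13 = n5 AND n8 = H AND L = L
n14 = NOT n1 = NOT H = L
n15 = n14 AND n4 = L AND H = L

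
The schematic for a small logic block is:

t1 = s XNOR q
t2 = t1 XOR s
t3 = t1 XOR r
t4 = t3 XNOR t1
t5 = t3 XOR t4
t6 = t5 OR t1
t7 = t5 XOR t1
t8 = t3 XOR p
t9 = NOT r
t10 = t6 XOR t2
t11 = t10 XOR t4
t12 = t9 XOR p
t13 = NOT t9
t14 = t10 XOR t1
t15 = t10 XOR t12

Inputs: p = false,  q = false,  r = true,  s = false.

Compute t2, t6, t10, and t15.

t2 = true  t6 = true  t10 = false  t15 = false

t1 = s XNOR q = false XNOR false = true
t2 = t1 XOR s = true XOR false = true
t3 = t1 XOR r = true XOR true = false
t4 = t3 XNOR t1 = false XNOR true = false
t5 = t3 XOR t4 = false XOR false = false
t6 = t5 OR t1 = false OR true = true
t9 = NOT r = NOT true = false
t10 = t6 XOR t2 = true XOR true = false
t12 = t9 XOR p = false XOR false = false
t15 = t10 XOR t12 = false XOR false = false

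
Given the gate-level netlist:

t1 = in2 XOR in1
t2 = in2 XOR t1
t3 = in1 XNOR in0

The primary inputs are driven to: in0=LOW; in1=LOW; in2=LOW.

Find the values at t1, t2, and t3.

t1 = LOW; t2 = LOW; t3 = HIGH

t1 = in2 XOR in1 = LOW XOR LOW = LOW
t2 = in2 XOR t1 = LOW XOR LOW = LOW
t3 = in1 XNOR in0 = LOW XNOR LOW = HIGH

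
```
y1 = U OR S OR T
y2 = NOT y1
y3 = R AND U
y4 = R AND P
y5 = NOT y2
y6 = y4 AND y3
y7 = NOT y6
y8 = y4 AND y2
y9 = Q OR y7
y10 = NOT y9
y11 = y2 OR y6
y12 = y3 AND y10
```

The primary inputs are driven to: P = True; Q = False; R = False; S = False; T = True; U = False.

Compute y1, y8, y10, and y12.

y1 = True; y8 = False; y10 = False; y12 = False

y1 = U OR S OR T = False OR False OR True = True
y2 = NOT y1 = NOT True = False
y3 = R AND U = False AND False = False
y4 = R AND P = False AND True = False
y6 = y4 AND y3 = False AND False = False
y7 = NOT y6 = NOT False = True
y8 = y4 AND y2 = False AND False = False
y9 = Q OR y7 = False OR True = True
y10 = NOT y9 = NOT True = False
y12 = y3 AND y10 = False AND False = False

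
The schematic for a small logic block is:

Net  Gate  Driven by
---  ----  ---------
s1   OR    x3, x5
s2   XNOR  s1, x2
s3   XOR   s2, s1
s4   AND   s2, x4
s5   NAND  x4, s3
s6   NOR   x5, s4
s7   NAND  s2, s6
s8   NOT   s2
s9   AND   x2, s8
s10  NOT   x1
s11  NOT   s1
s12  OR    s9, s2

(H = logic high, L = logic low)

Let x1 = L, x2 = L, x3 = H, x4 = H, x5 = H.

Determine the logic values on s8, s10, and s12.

s8 = H, s10 = H, s12 = L

s1 = x3 OR x5 = H OR H = H
s2 = s1 XNOR x2 = H XNOR L = L
s8 = NOT s2 = NOT L = H
s9 = x2 AND s8 = L AND H = L
s10 = NOT x1 = NOT L = H
s12 = s9 OR s2 = L OR L = L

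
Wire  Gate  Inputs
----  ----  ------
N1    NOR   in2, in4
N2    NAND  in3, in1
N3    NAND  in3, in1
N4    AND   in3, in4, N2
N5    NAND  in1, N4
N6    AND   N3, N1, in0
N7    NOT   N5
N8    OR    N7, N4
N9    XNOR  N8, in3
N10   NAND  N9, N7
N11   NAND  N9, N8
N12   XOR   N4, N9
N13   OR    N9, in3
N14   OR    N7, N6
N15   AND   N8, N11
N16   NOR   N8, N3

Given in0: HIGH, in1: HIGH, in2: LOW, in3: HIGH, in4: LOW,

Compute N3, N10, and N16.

N2 = in3 NAND in1 = HIGH NAND HIGH = LOW
N3 = in3 NAND in1 = HIGH NAND HIGH = LOW
N4 = in3 AND in4 AND N2 = HIGH AND LOW AND LOW = LOW
N5 = in1 NAND N4 = HIGH NAND LOW = HIGH
N7 = NOT N5 = NOT HIGH = LOW
N8 = N7 OR N4 = LOW OR LOW = LOW
N9 = N8 XNOR in3 = LOW XNOR HIGH = LOW
N10 = N9 NAND N7 = LOW NAND LOW = HIGH
N16 = N8 NOR N3 = LOW NOR LOW = HIGH

N3 = LOW; N10 = HIGH; N16 = HIGH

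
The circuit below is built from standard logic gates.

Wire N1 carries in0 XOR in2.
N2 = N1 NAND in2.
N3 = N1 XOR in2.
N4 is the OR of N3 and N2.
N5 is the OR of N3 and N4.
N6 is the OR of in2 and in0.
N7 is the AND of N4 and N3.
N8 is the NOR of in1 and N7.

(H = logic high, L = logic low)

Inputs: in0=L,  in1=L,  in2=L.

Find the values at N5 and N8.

N1 = in0 XOR in2 = L XOR L = L
N2 = N1 NAND in2 = L NAND L = H
N3 = N1 XOR in2 = L XOR L = L
N4 = N3 OR N2 = L OR H = H
N5 = N3 OR N4 = L OR H = H
N7 = N4 AND N3 = H AND L = L
N8 = in1 NOR N7 = L NOR L = H

N5 = H; N8 = H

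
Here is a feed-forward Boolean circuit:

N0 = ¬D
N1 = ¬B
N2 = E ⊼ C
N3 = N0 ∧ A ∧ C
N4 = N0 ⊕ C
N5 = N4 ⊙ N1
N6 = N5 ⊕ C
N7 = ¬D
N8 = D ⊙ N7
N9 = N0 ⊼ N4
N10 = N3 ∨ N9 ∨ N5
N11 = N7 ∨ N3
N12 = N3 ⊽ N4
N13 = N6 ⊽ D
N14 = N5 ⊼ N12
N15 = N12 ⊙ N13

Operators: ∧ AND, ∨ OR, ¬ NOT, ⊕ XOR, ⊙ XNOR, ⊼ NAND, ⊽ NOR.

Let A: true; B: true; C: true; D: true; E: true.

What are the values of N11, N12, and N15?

N11 = false  N12 = false  N15 = true

N0 = NOT D = NOT true = false
N1 = NOT B = NOT true = false
N3 = N0 AND A AND C = false AND true AND true = false
N4 = N0 XOR C = false XOR true = true
N5 = N4 XNOR N1 = true XNOR false = false
N6 = N5 XOR C = false XOR true = true
N7 = NOT D = NOT true = false
N11 = N7 OR N3 = false OR false = false
N12 = N3 NOR N4 = false NOR true = false
N13 = N6 NOR D = true NOR true = false
N15 = N12 XNOR N13 = false XNOR false = true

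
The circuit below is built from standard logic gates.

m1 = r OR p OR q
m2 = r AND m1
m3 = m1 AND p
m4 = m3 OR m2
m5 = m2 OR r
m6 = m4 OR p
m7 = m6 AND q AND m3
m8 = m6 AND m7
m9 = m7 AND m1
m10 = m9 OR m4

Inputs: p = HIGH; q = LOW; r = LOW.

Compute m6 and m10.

m6 = HIGH, m10 = HIGH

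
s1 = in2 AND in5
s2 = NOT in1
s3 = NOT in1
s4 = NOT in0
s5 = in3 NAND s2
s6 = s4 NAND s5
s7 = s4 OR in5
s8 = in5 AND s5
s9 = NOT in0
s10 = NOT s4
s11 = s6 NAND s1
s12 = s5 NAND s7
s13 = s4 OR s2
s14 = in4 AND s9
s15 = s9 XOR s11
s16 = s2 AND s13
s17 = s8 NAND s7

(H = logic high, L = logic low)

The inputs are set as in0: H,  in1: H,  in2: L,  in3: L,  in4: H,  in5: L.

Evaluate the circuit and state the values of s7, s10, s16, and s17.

s2 = NOT in1 = NOT H = L
s4 = NOT in0 = NOT H = L
s5 = in3 NAND s2 = L NAND L = H
s7 = s4 OR in5 = L OR L = L
s8 = in5 AND s5 = L AND H = L
s10 = NOT s4 = NOT L = H
s13 = s4 OR s2 = L OR L = L
s16 = s2 AND s13 = L AND L = L
s17 = s8 NAND s7 = L NAND L = H

s7 = L, s10 = H, s16 = L, s17 = H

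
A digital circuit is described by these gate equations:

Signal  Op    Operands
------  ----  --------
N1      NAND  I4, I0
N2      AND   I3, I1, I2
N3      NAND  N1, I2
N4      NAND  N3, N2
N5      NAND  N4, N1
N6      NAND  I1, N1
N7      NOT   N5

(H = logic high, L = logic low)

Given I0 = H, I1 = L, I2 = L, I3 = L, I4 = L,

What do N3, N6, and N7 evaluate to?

N1 = I4 NAND I0 = L NAND H = H
N2 = I3 AND I1 AND I2 = L AND L AND L = L
N3 = N1 NAND I2 = H NAND L = H
N4 = N3 NAND N2 = H NAND L = H
N5 = N4 NAND N1 = H NAND H = L
N6 = I1 NAND N1 = L NAND H = H
N7 = NOT N5 = NOT L = H

N3 = H; N6 = H; N7 = H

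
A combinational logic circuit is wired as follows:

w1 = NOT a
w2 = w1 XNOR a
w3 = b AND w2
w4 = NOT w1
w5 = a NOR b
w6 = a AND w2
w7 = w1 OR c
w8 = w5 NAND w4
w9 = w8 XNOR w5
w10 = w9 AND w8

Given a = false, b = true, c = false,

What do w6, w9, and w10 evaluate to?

w6 = false; w9 = false; w10 = false

w1 = NOT a = NOT false = true
w2 = w1 XNOR a = true XNOR false = false
w4 = NOT w1 = NOT true = false
w5 = a NOR b = false NOR true = false
w6 = a AND w2 = false AND false = false
w8 = w5 NAND w4 = false NAND false = true
w9 = w8 XNOR w5 = true XNOR false = false
w10 = w9 AND w8 = false AND true = false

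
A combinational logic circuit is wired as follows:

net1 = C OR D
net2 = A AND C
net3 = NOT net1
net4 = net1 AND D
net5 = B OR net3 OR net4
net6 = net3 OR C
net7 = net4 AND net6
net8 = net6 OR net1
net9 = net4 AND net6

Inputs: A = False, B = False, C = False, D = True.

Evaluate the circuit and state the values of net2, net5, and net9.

net2 = False, net5 = True, net9 = False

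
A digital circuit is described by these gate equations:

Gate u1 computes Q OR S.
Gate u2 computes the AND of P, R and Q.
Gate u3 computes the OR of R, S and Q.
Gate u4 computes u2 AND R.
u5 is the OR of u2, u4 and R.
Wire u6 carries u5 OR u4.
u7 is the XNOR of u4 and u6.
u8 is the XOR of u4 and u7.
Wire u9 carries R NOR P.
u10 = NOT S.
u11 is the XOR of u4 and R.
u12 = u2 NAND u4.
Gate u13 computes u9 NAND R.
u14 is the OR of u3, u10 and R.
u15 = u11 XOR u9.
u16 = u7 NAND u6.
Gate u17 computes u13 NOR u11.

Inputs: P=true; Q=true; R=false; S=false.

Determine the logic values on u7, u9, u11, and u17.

u2 = P AND R AND Q = true AND false AND true = false
u4 = u2 AND R = false AND false = false
u5 = u2 OR u4 OR R = false OR false OR false = false
u6 = u5 OR u4 = false OR false = false
u7 = u4 XNOR u6 = false XNOR false = true
u9 = R NOR P = false NOR true = false
u11 = u4 XOR R = false XOR false = false
u13 = u9 NAND R = false NAND false = true
u17 = u13 NOR u11 = true NOR false = false

u7 = true, u9 = false, u11 = false, u17 = false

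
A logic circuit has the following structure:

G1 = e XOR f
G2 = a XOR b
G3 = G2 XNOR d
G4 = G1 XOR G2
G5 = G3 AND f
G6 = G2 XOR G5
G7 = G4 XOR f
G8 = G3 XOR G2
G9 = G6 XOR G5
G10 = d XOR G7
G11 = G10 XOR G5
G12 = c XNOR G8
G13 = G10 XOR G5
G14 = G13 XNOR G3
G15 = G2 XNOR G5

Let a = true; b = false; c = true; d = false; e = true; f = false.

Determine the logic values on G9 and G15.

G9 = true  G15 = false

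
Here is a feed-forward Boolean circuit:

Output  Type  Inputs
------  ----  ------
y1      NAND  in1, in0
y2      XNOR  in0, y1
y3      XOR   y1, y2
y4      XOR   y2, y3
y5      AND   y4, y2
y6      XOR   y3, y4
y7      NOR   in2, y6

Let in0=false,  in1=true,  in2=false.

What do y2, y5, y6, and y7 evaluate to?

y2 = false; y5 = false; y6 = false; y7 = true

y1 = in1 NAND in0 = true NAND false = true
y2 = in0 XNOR y1 = false XNOR true = false
y3 = y1 XOR y2 = true XOR false = true
y4 = y2 XOR y3 = false XOR true = true
y5 = y4 AND y2 = true AND false = false
y6 = y3 XOR y4 = true XOR true = false
y7 = in2 NOR y6 = false NOR false = true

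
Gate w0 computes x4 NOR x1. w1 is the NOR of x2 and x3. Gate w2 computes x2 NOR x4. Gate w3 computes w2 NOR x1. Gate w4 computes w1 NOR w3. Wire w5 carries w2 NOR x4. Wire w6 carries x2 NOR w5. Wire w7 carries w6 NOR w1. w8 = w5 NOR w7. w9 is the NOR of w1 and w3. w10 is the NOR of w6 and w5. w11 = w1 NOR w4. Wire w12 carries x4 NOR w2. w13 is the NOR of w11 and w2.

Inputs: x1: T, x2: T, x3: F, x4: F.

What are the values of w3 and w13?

w1 = x2 NOR x3 = T NOR F = F
w2 = x2 NOR x4 = T NOR F = F
w3 = w2 NOR x1 = F NOR T = F
w4 = w1 NOR w3 = F NOR F = T
w11 = w1 NOR w4 = F NOR T = F
w13 = w11 NOR w2 = F NOR F = T

w3 = F  w13 = T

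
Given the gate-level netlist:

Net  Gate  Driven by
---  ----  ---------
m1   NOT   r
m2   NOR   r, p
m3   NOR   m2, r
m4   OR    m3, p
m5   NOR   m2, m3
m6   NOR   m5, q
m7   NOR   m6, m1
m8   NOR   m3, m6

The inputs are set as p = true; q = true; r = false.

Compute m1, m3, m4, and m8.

m1 = true; m3 = true; m4 = true; m8 = false

m1 = NOT r = NOT false = true
m2 = r NOR p = false NOR true = false
m3 = m2 NOR r = false NOR false = true
m4 = m3 OR p = true OR true = true
m5 = m2 NOR m3 = false NOR true = false
m6 = m5 NOR q = false NOR true = false
m8 = m3 NOR m6 = true NOR false = false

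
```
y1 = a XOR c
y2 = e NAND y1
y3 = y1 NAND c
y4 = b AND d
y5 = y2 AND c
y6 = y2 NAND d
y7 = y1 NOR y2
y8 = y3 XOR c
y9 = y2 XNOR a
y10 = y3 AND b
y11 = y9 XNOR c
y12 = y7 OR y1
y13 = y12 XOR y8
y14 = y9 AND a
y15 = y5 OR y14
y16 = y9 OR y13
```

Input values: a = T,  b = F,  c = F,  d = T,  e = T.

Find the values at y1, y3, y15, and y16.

y1 = a XOR c = T XOR F = T
y2 = e NAND y1 = T NAND T = F
y3 = y1 NAND c = T NAND F = T
y5 = y2 AND c = F AND F = F
y7 = y1 NOR y2 = T NOR F = F
y8 = y3 XOR c = T XOR F = T
y9 = y2 XNOR a = F XNOR T = F
y12 = y7 OR y1 = F OR T = T
y13 = y12 XOR y8 = T XOR T = F
y14 = y9 AND a = F AND T = F
y15 = y5 OR y14 = F OR F = F
y16 = y9 OR y13 = F OR F = F

y1 = T, y3 = T, y15 = F, y16 = F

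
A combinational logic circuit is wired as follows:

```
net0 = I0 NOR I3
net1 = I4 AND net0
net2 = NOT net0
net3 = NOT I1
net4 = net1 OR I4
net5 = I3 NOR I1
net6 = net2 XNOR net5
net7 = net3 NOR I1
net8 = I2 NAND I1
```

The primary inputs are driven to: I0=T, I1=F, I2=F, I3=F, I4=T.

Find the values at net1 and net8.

net1 = F  net8 = T

net0 = I0 NOR I3 = T NOR F = F
net1 = I4 AND net0 = T AND F = F
net8 = I2 NAND I1 = F NAND F = T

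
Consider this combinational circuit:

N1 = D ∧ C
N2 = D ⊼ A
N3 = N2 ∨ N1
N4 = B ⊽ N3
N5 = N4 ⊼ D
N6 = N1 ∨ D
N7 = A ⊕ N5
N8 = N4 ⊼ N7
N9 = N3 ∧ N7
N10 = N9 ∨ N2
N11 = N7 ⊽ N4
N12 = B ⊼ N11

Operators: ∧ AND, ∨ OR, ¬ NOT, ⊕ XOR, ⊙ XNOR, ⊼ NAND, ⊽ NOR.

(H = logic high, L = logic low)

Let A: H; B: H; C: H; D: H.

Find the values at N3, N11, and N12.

N1 = D AND C = H AND H = H
N2 = D NAND A = H NAND H = L
N3 = N2 OR N1 = L OR H = H
N4 = B NOR N3 = H NOR H = L
N5 = N4 NAND D = L NAND H = H
N7 = A XOR N5 = H XOR H = L
N11 = N7 NOR N4 = L NOR L = H
N12 = B NAND N11 = H NAND H = L

N3 = H; N11 = H; N12 = L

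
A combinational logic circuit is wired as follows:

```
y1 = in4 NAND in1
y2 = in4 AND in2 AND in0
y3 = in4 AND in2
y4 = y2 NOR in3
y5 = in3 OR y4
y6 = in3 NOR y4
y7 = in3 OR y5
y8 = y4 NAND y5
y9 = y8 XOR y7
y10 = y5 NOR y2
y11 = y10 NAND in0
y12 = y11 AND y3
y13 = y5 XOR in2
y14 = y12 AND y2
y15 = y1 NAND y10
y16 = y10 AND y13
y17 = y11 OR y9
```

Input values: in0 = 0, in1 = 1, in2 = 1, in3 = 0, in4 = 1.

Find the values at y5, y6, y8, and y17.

y5 = 1, y6 = 0, y8 = 0, y17 = 1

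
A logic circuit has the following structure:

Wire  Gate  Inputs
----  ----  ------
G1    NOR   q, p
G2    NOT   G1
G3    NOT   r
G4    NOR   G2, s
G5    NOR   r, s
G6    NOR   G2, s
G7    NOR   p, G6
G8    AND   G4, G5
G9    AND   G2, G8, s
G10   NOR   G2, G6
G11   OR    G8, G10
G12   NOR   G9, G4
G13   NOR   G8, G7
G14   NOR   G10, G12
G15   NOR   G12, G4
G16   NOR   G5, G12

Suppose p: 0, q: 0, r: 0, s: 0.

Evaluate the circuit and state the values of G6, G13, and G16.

G1 = q NOR p = 0 NOR 0 = 1
G2 = NOT G1 = NOT 1 = 0
G4 = G2 NOR s = 0 NOR 0 = 1
G5 = r NOR s = 0 NOR 0 = 1
G6 = G2 NOR s = 0 NOR 0 = 1
G7 = p NOR G6 = 0 NOR 1 = 0
G8 = G4 AND G5 = 1 AND 1 = 1
G9 = G2 AND G8 AND s = 0 AND 1 AND 0 = 0
G12 = G9 NOR G4 = 0 NOR 1 = 0
G13 = G8 NOR G7 = 1 NOR 0 = 0
G16 = G5 NOR G12 = 1 NOR 0 = 0

G6 = 1, G13 = 0, G16 = 0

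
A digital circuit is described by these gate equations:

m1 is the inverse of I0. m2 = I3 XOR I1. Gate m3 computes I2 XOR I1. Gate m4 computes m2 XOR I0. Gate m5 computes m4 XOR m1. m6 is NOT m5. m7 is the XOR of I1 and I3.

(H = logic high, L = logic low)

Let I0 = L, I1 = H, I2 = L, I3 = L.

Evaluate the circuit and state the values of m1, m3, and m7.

m1 = H; m3 = H; m7 = H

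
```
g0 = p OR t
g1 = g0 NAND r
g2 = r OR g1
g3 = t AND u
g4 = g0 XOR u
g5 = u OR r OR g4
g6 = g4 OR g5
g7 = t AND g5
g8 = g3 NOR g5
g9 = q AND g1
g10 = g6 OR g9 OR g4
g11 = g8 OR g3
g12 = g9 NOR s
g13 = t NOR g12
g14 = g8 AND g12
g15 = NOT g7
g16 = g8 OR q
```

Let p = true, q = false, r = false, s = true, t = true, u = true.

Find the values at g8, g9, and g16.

g8 = false; g9 = false; g16 = false

g0 = p OR t = true OR true = true
g1 = g0 NAND r = true NAND false = true
g3 = t AND u = true AND true = true
g4 = g0 XOR u = true XOR true = false
g5 = u OR r OR g4 = true OR false OR false = true
g8 = g3 NOR g5 = true NOR true = false
g9 = q AND g1 = false AND true = false
g16 = g8 OR q = false OR false = false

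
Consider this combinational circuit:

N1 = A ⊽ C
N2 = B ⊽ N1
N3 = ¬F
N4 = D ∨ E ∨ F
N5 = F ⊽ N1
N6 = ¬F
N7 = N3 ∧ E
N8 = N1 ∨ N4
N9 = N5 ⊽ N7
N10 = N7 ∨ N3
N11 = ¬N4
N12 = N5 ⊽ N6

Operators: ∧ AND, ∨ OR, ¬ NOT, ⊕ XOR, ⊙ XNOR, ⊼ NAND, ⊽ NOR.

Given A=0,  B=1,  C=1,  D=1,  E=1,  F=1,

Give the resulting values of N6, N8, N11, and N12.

N1 = A NOR C = 0 NOR 1 = 0
N4 = D OR E OR F = 1 OR 1 OR 1 = 1
N5 = F NOR N1 = 1 NOR 0 = 0
N6 = NOT F = NOT 1 = 0
N8 = N1 OR N4 = 0 OR 1 = 1
N11 = NOT N4 = NOT 1 = 0
N12 = N5 NOR N6 = 0 NOR 0 = 1

N6 = 0, N8 = 1, N11 = 0, N12 = 1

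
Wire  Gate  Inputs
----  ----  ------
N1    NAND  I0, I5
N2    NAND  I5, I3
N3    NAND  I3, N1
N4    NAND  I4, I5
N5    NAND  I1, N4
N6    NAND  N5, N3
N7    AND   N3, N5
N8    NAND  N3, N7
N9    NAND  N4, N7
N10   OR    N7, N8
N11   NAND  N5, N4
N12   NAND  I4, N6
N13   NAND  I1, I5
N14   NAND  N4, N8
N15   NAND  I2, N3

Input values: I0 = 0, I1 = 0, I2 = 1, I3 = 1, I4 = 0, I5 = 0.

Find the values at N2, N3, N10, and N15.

N2 = 1, N3 = 0, N10 = 1, N15 = 1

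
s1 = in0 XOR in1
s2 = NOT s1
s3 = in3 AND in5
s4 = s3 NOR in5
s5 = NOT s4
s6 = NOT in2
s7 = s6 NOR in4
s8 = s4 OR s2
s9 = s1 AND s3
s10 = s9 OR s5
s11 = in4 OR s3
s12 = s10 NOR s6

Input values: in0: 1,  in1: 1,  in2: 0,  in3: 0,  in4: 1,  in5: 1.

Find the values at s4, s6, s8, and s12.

s1 = in0 XOR in1 = 1 XOR 1 = 0
s2 = NOT s1 = NOT 0 = 1
s3 = in3 AND in5 = 0 AND 1 = 0
s4 = s3 NOR in5 = 0 NOR 1 = 0
s5 = NOT s4 = NOT 0 = 1
s6 = NOT in2 = NOT 0 = 1
s8 = s4 OR s2 = 0 OR 1 = 1
s9 = s1 AND s3 = 0 AND 0 = 0
s10 = s9 OR s5 = 0 OR 1 = 1
s12 = s10 NOR s6 = 1 NOR 1 = 0

s4 = 0; s6 = 1; s8 = 1; s12 = 0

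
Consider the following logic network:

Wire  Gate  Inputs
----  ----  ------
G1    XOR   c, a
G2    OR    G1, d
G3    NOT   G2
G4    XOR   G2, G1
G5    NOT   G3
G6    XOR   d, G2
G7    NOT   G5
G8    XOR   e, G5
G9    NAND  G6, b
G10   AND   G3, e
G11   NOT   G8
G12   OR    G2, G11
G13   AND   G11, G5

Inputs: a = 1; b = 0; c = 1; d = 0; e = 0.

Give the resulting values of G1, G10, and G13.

G1 = 0, G10 = 0, G13 = 0

G1 = c XOR a = 1 XOR 1 = 0
G2 = G1 OR d = 0 OR 0 = 0
G3 = NOT G2 = NOT 0 = 1
G5 = NOT G3 = NOT 1 = 0
G8 = e XOR G5 = 0 XOR 0 = 0
G10 = G3 AND e = 1 AND 0 = 0
G11 = NOT G8 = NOT 0 = 1
G13 = G11 AND G5 = 1 AND 0 = 0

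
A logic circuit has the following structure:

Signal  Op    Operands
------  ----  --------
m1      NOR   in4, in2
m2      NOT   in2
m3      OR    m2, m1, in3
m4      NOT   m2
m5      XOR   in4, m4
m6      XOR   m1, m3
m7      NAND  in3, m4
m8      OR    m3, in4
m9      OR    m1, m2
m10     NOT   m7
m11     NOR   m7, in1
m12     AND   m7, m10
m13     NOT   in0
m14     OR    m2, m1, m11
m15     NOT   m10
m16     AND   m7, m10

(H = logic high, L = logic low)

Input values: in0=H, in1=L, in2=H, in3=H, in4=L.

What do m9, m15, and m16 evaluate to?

m1 = in4 NOR in2 = L NOR H = L
m2 = NOT in2 = NOT H = L
m4 = NOT m2 = NOT L = H
m7 = in3 NAND m4 = H NAND H = L
m9 = m1 OR m2 = L OR L = L
m10 = NOT m7 = NOT L = H
m15 = NOT m10 = NOT H = L
m16 = m7 AND m10 = L AND H = L

m9 = L; m15 = L; m16 = L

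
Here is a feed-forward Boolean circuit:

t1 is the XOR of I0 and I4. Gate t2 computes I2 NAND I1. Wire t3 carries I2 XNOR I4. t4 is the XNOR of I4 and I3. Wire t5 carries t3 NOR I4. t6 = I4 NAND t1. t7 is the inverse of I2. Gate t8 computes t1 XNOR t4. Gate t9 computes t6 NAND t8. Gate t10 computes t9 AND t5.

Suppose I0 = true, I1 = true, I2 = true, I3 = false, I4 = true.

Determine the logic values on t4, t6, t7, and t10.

t1 = I0 XOR I4 = true XOR true = false
t3 = I2 XNOR I4 = true XNOR true = true
t4 = I4 XNOR I3 = true XNOR false = false
t5 = t3 NOR I4 = true NOR true = false
t6 = I4 NAND t1 = true NAND false = true
t7 = NOT I2 = NOT true = false
t8 = t1 XNOR t4 = false XNOR false = true
t9 = t6 NAND t8 = true NAND true = false
t10 = t9 AND t5 = false AND false = false

t4 = false  t6 = true  t7 = false  t10 = false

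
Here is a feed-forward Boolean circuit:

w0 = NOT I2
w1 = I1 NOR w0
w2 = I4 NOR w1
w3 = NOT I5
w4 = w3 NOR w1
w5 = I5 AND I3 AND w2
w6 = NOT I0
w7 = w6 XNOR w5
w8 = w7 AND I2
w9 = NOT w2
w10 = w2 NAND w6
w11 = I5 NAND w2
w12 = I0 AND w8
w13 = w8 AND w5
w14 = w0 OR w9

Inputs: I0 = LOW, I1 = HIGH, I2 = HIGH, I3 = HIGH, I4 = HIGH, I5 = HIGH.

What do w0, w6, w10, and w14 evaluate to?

w0 = LOW  w6 = HIGH  w10 = HIGH  w14 = HIGH

w0 = NOT I2 = NOT HIGH = LOW
w1 = I1 NOR w0 = HIGH NOR LOW = LOW
w2 = I4 NOR w1 = HIGH NOR LOW = LOW
w6 = NOT I0 = NOT LOW = HIGH
w9 = NOT w2 = NOT LOW = HIGH
w10 = w2 NAND w6 = LOW NAND HIGH = HIGH
w14 = w0 OR w9 = LOW OR HIGH = HIGH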